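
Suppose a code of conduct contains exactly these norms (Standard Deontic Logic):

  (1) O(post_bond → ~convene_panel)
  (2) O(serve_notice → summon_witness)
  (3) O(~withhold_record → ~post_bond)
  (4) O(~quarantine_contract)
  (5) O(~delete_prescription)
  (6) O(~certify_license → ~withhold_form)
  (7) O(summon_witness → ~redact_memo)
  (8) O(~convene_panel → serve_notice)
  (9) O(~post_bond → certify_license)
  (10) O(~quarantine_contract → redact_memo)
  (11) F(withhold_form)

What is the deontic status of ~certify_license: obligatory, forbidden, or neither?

From premise 4 we have O(~quarantine_contract).
Premise 10 is O(~quarantine_contract → redact_memo); since O(~quarantine_contract), deontic closure gives O(redact_memo).
Premise 7, O(summon_witness → ~redact_memo), contraposes to O(redact_memo → ~summon_witness); with O(redact_memo) we get O(~summon_witness).
Premise 2 is O(serve_notice → summon_witness); contrapositively O(~summon_witness → ~serve_notice). Since O(~summon_witness) holds, K gives O(~serve_notice).
The contrapositive of premise 8 (O(~convene_panel → serve_notice)) is O(~serve_notice → convene_panel), and O(~serve_notice) is already established, so O(convene_panel).
Premise 1 is O(post_bond → ~convene_panel); contrapositively O(convene_panel → ~post_bond). Since O(convene_panel) holds, K gives O(~post_bond).
With premise 9, O(~post_bond → certify_license), the K-axiom yields O(certify_license).
Premises 3, 5, 6, 11 do not contribute to this derivation.
Thus O(certify_license), which is F(~certify_license): ~certify_license is forbidden.

Forbidden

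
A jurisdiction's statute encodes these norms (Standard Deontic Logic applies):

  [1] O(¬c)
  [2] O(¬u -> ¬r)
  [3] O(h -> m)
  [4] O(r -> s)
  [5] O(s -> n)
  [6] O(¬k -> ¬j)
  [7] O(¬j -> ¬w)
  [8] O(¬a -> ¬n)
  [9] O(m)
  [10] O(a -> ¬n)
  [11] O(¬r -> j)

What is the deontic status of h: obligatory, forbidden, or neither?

Premise 3 is O(h -> m); even if O(m) held, inferring O(h) would be affirming the consequent — invalid.
No premise or chain of K-axiom applications forces O(h), and none forces O(¬h). So h is neither obligatory nor forbidden under these norms.

Neither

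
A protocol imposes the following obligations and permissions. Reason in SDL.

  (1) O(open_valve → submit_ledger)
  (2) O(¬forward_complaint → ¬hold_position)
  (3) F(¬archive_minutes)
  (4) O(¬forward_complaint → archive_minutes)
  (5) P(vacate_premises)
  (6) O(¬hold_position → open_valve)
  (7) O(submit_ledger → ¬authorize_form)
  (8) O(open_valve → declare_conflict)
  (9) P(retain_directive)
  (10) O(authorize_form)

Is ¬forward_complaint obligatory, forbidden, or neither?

Premise 10 gives O(authorize_form).
Premise 7, O(submit_ledger → ¬authorize_form), contraposes to O(authorize_form → ¬submit_ledger); with O(authorize_form) we get O(¬submit_ledger).
Premise 1 is O(open_valve → submit_ledger); contrapositively O(¬submit_ledger → ¬open_valve). Since O(¬submit_ledger) holds, K gives O(¬open_valve).
Premise 6, O(¬hold_position → open_valve), contraposes to O(¬open_valve → hold_position); with O(¬open_valve) we get O(hold_position).
Premise 2 is O(¬forward_complaint → ¬hold_position); contrapositively O(hold_position → forward_complaint). Since O(hold_position) holds, K gives O(forward_complaint).
Premises 3, 4, 5, 8, 9 do not contribute to this derivation.
Thus O(forward_complaint), which is F(¬forward_complaint): ¬forward_complaint is forbidden.

Forbidden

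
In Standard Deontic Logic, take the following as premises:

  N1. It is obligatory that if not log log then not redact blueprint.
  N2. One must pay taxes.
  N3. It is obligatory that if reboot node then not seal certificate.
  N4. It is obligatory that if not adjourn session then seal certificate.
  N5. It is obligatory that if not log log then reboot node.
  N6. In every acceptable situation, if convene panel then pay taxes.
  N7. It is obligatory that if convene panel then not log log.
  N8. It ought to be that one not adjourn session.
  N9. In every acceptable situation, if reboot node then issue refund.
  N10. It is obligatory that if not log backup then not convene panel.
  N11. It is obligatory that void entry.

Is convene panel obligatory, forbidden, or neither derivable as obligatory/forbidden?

Premise 8 states O(¬adjourn_session) outright.
Premise 4 is O(¬adjourn_session → seal_certificate); since O(¬adjourn_session), deontic closure gives O(seal_certificate).
The contrapositive of premise 3 (O(reboot_node → ¬seal_certificate)) is O(seal_certificate → ¬reboot_node), and O(seal_certificate) is already established, so O(¬reboot_node).
Premise 5 is O(¬log_log → reboot_node); contrapositively O(¬reboot_node → log_log). Since O(¬reboot_node) holds, K gives O(log_log).
The contrapositive of premise 7 (O(convene_panel → ¬log_log)) is O(log_log → ¬convene_panel), and O(log_log) is already established, so O(¬convene_panel).
Premises 1, 2, 6, 9, 10, 11 do not contribute to this derivation.
Thus O(¬convene_panel), which is F(convene_panel): convene_panel is forbidden.

Forbidden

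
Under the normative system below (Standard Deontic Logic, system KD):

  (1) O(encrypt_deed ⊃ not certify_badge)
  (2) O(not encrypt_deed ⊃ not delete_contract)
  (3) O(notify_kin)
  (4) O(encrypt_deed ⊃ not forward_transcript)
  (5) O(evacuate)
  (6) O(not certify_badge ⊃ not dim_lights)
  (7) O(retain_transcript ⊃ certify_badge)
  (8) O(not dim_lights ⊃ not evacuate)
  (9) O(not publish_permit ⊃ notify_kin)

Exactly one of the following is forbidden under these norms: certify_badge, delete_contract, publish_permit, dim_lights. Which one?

From premise 5 we have O(evacuate).
Premise 8 is O(not dim_lights ⊃ not evacuate); contrapositively O(evacuate ⊃ dim_lights). Since O(evacuate) holds, K gives O(dim_lights).
Premise 6 is O(not certify_badge ⊃ not dim_lights); contrapositively O(dim_lights ⊃ certify_badge). Since O(dim_lights) holds, K gives O(certify_badge).
Premise 1 is O(encrypt_deed ⊃ not certify_badge); contrapositively O(certify_badge ⊃ not encrypt_deed). Since O(certify_badge) holds, K gives O(not encrypt_deed).
Applying K to premise 2 (O(not encrypt_deed ⊃ not delete_contract)) and O(not encrypt_deed) yields O(not delete_contract).
So O(not delete_contract) holds, i.e. delete_contract is forbidden. None of the other listed options is forbidden under the premises.

delete_contract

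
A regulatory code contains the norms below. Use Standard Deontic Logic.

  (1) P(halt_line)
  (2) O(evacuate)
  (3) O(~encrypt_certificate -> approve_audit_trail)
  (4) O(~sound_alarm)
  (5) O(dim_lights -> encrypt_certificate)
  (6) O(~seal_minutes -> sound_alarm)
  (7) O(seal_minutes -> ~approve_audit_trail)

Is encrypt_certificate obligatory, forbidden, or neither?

Obligatory

Premise 4 gives O(~sound_alarm).
The contrapositive of premise 6 (O(~seal_minutes -> sound_alarm)) is O(~sound_alarm -> seal_minutes), and O(~sound_alarm) is already established, so O(seal_minutes).
From O(seal_minutes) and premise 7, O(seal_minutes -> ~approve_audit_trail), we obtain O(~approve_audit_trail).
Premise 3 is O(~encrypt_certificate -> approve_audit_trail); contrapositively O(~approve_audit_trail -> encrypt_certificate). Since O(~approve_audit_trail) holds, K gives O(encrypt_certificate).
Premises 1, 2, 5 do not contribute to this derivation.
Hence encrypt_certificate is obligatory.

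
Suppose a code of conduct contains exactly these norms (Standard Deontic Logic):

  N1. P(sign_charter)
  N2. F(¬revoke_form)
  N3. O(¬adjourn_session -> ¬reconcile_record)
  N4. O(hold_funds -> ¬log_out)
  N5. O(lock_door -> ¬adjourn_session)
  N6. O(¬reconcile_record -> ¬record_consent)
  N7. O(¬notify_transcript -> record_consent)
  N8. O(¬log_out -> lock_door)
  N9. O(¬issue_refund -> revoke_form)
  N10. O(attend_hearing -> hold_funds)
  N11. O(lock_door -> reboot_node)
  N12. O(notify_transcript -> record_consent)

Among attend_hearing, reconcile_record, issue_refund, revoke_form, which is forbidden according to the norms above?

Premises 7 and 12 cover both cases: O(¬notify_transcript -> record_consent) and O(notify_transcript -> record_consent). Since ¬notify_transcript ∨ notify_transcript is a tautology, O(record_consent) follows.
The contrapositive of premise 6 (O(¬reconcile_record -> ¬record_consent)) is O(record_consent -> reconcile_record), and O(record_consent) is already established, so O(reconcile_record).
Premise 3, O(¬adjourn_session -> ¬reconcile_record), contraposes to O(reconcile_record -> adjourn_session); with O(reconcile_record) we get O(adjourn_session).
Premise 5, O(lock_door -> ¬adjourn_session), contraposes to O(adjourn_session -> ¬lock_door); with O(adjourn_session) we get O(¬lock_door).
Premise 8, O(¬log_out -> lock_door), contraposes to O(¬lock_door -> log_out); with O(¬lock_door) we get O(log_out).
The contrapositive of premise 4 (O(hold_funds -> ¬log_out)) is O(log_out -> ¬hold_funds), and O(log_out) is already established, so O(¬hold_funds).
Premise 10, O(attend_hearing -> hold_funds), contraposes to O(¬hold_funds -> ¬attend_hearing); with O(¬hold_funds) we get O(¬attend_hearing).
So O(¬attend_hearing) holds, i.e. attend_hearing is forbidden. None of the other listed options is forbidden under the premises.

attend_hearing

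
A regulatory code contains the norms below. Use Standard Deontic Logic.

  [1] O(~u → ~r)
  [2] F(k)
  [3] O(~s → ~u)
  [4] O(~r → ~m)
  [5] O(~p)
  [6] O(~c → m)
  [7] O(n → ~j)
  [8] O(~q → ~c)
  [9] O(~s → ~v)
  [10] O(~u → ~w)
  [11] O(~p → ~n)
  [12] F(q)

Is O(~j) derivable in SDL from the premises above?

No

Premise 7 is O(n → ~j), but O(n) is not derivable from the premises, so it does not yield O(~j).
No other premise forces O(~j). An ideal world satisfying every premise can still have ~j false, so O(~j) is not derivable.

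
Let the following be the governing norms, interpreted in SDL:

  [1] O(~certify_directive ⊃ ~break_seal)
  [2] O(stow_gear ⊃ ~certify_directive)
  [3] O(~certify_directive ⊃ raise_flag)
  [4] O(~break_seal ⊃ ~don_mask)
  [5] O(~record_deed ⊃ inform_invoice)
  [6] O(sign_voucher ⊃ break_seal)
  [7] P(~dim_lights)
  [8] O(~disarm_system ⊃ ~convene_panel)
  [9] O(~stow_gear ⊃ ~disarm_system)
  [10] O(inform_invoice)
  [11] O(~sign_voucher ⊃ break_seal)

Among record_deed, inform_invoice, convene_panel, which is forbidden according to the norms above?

convene_panel

Premises 11 and 6 are O(~sign_voucher ⊃ break_seal) and O(sign_voucher ⊃ break_seal); every ideal world satisfies ~sign_voucher or sign_voucher, so in either case break_seal holds — hence O(break_seal).
The contrapositive of premise 1 (O(~certify_directive ⊃ ~break_seal)) is O(break_seal ⊃ certify_directive), and O(break_seal) is already established, so O(certify_directive).
The contrapositive of premise 2 (O(stow_gear ⊃ ~certify_directive)) is O(certify_directive ⊃ ~stow_gear), and O(certify_directive) is already established, so O(~stow_gear).
Premise 9 is O(~stow_gear ⊃ ~disarm_system); since O(~stow_gear), deontic closure gives O(~disarm_system).
With premise 8, O(~disarm_system ⊃ ~convene_panel), the K-axiom yields O(~convene_panel).
So O(~convene_panel) holds, i.e. convene_panel is forbidden. None of the other listed options is forbidden under the premises.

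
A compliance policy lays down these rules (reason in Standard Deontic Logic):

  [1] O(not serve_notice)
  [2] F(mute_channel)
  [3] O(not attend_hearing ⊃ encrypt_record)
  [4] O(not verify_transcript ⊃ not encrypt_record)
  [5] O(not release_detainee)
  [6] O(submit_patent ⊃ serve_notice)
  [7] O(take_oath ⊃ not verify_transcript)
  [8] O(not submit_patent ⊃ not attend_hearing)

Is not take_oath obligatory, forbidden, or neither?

Obligatory

Premise 1 states O(not serve_notice) outright.
The contrapositive of premise 6 (O(submit_patent ⊃ serve_notice)) is O(not serve_notice ⊃ not submit_patent), and O(not serve_notice) is already established, so O(not submit_patent).
Premise 8 is O(not submit_patent ⊃ not attend_hearing); since O(not submit_patent), deontic closure gives O(not attend_hearing).
With premise 3, O(not attend_hearing ⊃ encrypt_record), the K-axiom yields O(encrypt_record).
Premise 4, O(not verify_transcript ⊃ not encrypt_record), contraposes to O(encrypt_record ⊃ verify_transcript); with O(encrypt_record) we get O(verify_transcript).
The contrapositive of premise 7 (O(take_oath ⊃ not verify_transcript)) is O(verify_transcript ⊃ not take_oath), and O(verify_transcript) is already established, so O(not take_oath).
Premises 2, 5 do not contribute to this derivation.
Hence not take_oath is obligatory.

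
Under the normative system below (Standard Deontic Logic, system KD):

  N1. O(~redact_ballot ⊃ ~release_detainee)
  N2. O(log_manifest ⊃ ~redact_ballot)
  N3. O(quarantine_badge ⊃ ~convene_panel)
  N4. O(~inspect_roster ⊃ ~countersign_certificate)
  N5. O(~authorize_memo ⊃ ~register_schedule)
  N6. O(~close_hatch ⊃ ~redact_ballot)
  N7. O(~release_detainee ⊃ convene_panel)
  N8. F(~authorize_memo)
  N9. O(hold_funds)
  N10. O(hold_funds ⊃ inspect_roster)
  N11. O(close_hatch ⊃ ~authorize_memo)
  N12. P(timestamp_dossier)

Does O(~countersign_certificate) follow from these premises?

Premise 4 is O(~inspect_roster ⊃ ~countersign_certificate), but O(~inspect_roster) is not derivable from the premises, so it does not yield O(~countersign_certificate).
No other premise forces O(~countersign_certificate). An ideal world satisfying every premise can still have ~countersign_certificate false, so O(~countersign_certificate) is not derivable.

No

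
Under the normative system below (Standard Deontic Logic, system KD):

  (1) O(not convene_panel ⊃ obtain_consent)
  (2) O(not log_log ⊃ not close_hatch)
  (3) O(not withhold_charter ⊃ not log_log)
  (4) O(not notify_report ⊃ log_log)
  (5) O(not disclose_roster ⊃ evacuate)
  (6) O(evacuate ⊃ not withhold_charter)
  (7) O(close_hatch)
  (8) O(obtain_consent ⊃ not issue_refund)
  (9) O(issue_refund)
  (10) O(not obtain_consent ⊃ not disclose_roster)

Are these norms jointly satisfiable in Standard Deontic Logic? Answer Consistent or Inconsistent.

Premise 7 gives O(close_hatch).
Premise 2 is O(not log_log ⊃ not close_hatch); contrapositively O(close_hatch ⊃ log_log). Since O(close_hatch) holds, K gives O(log_log).
Premise 3 is O(not withhold_charter ⊃ not log_log); contrapositively O(log_log ⊃ withhold_charter). Since O(log_log) holds, K gives O(withhold_charter).
Premise 6, O(evacuate ⊃ not withhold_charter), contraposes to O(withhold_charter ⊃ not evacuate); with O(withhold_charter) we get O(not evacuate).
Premise 5, O(not disclose_roster ⊃ evacuate), contraposes to O(not evacuate ⊃ disclose_roster); with O(not evacuate) we get O(disclose_roster).
The contrapositive of premise 10 (O(not obtain_consent ⊃ not disclose_roster)) is O(disclose_roster ⊃ obtain_consent), and O(disclose_roster) is already established, so O(obtain_consent).
With premise 8, O(obtain_consent ⊃ not issue_refund), the K-axiom yields O(not issue_refund).
Yet premise 9 states O(issue_refund).
We now have both O(not issue_refund) and O(issue_refund) — issue_refund is simultaneously obligatory and forbidden, violating the D-axiom.

Inconsistent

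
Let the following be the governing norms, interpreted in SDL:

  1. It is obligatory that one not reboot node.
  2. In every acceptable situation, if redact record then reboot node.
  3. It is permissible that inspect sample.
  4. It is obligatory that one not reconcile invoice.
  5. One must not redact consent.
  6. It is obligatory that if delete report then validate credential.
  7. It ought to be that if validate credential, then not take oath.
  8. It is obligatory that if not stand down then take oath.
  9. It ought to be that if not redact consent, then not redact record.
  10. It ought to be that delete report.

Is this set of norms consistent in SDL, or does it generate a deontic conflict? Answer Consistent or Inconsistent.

Premise 2 is O(redact_record → reboot_node), but O(redact_record) is not derivable from the premises, so it does not yield O(reboot_node).
So O(reboot_node) is not derivable, and the apparent clash with O(¬reboot_node) does not arise.
A world satisfying every obligation exists (e.g. delete_report=true, inspect_sample=false, reboot_node=false, reconcile_invoice=false, redact_consent=false, redact_record=false, stand_down=true, take_oath=false, validate_credential=true); no atom is both obligatory and forbidden, so the set is consistent.

Consistent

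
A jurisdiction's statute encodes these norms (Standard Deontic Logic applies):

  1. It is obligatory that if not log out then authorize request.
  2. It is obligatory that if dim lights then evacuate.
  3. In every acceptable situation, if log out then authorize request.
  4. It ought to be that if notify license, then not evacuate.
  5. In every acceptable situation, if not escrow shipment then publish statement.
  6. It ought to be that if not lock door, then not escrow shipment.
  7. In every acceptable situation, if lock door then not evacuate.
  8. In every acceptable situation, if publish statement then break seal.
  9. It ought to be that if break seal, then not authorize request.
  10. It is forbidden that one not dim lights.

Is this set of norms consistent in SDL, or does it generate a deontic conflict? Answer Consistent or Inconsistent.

Inconsistent

By case analysis on log_out: premise 3 gives O(log_out → authorize_request) and premise 1 gives O(¬log_out → authorize_request), so O(authorize_request) either way.
The contrapositive of premise 9 (O(break_seal → ¬authorize_request)) is O(authorize_request → ¬break_seal), and O(authorize_request) is already established, so O(¬break_seal).
Premise 8 is O(publish_statement → break_seal); contrapositively O(¬break_seal → ¬publish_statement). Since O(¬break_seal) holds, K gives O(¬publish_statement).
Premise 5 is O(¬escrow_shipment → publish_statement); contrapositively O(¬publish_statement → escrow_shipment). Since O(¬publish_statement) holds, K gives O(escrow_shipment).
Premise 6 is O(¬lock_door → ¬escrow_shipment); contrapositively O(escrow_shipment → lock_door). Since O(escrow_shipment) holds, K gives O(lock_door).
From O(lock_door) and premise 7, O(lock_door → ¬evacuate), we obtain O(¬evacuate).
Premise 2 is O(dim_lights → evacuate); contrapositively O(¬evacuate → ¬dim_lights). Since O(¬evacuate) holds, K gives O(¬dim_lights).
However, F(¬dim_lights) at premise 10 amounts to O(dim_lights).
We now have both O(¬dim_lights) and O(dim_lights) — dim_lights is simultaneously obligatory and forbidden, violating the D-axiom.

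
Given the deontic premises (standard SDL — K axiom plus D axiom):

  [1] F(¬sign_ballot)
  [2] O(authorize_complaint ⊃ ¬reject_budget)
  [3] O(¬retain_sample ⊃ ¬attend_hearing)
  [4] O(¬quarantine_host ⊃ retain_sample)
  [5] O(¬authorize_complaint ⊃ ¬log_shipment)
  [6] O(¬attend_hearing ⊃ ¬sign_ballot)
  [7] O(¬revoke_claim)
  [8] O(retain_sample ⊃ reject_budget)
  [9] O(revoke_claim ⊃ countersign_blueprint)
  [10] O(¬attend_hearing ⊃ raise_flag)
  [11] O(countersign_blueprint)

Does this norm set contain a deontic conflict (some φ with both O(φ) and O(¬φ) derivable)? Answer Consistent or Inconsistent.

Premise 9 is O(revoke_claim ⊃ countersign_blueprint); even if O(countersign_blueprint) held, inferring O(revoke_claim) would be affirming the consequent — invalid.
So O(revoke_claim) is not derivable, and the apparent clash with O(¬revoke_claim) does not arise.
A world satisfying every obligation exists (e.g. attend_hearing=true, authorize_complaint=false, countersign_blueprint=true, log_shipment=false, quarantine_host=false, raise_flag=false, reject_budget=true, retain_sample=true, revoke_claim=false, sign_ballot=true); no atom is both obligatory and forbidden, so the set is consistent.

Consistent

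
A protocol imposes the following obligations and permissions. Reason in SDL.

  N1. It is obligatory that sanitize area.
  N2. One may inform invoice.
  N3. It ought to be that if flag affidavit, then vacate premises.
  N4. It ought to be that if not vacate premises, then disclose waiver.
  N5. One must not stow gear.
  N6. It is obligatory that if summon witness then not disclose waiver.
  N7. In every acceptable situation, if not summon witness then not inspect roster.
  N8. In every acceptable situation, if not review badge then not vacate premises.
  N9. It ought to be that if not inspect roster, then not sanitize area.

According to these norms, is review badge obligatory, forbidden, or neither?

Obligatory

Premise 1 states O(sanitize_area) outright.
The contrapositive of premise 9 (O(¬inspect_roster → ¬sanitize_area)) is O(sanitize_area → inspect_roster), and O(sanitize_area) is already established, so O(inspect_roster).
Premise 7 is O(¬summon_witness → ¬inspect_roster); contrapositively O(inspect_roster → summon_witness). Since O(inspect_roster) holds, K gives O(summon_witness).
From O(summon_witness) and premise 6, O(summon_witness → ¬disclose_waiver), we obtain O(¬disclose_waiver).
Premise 4, O(¬vacate_premises → disclose_waiver), contraposes to O(¬disclose_waiver → vacate_premises); with O(¬disclose_waiver) we get O(vacate_premises).
Premise 8 is O(¬review_badge → ¬vacate_premises); contrapositively O(vacate_premises → review_badge). Since O(vacate_premises) holds, K gives O(review_badge).
Premises 2, 3, 5 do not contribute to this derivation.
Hence review_badge is obligatory.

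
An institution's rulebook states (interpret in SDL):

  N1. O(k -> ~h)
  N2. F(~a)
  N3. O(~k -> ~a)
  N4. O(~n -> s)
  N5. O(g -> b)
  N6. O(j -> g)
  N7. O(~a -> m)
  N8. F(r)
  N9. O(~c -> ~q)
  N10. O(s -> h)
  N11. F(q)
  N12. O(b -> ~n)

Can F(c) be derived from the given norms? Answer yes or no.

Premise 9 is O(~c -> ~q); even if O(~q) held, inferring O(~c) would be affirming the consequent — invalid.
No other premise forces O(~c). An ideal world satisfying every premise can still have c true, so F(c) is not derivable.

No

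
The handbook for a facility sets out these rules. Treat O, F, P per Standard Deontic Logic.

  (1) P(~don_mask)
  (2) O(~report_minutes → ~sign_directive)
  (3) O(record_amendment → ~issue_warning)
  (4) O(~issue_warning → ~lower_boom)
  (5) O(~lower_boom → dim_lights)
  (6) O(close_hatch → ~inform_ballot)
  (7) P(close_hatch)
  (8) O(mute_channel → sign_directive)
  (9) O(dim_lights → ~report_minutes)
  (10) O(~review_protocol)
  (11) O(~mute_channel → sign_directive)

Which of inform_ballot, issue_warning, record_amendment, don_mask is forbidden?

record_amendment

By case analysis on ~mute_channel: premise 11 gives O(~mute_channel → sign_directive) and premise 8 gives O(mute_channel → sign_directive), so O(sign_directive) either way.
The contrapositive of premise 2 (O(~report_minutes → ~sign_directive)) is O(sign_directive → report_minutes), and O(sign_directive) is already established, so O(report_minutes).
Premise 9, O(dim_lights → ~report_minutes), contraposes to O(report_minutes → ~dim_lights); with O(report_minutes) we get O(~dim_lights).
Premise 5 is O(~lower_boom → dim_lights); contrapositively O(~dim_lights → lower_boom). Since O(~dim_lights) holds, K gives O(lower_boom).
Premise 4 is O(~issue_warning → ~lower_boom); contrapositively O(lower_boom → issue_warning). Since O(lower_boom) holds, K gives O(issue_warning).
The contrapositive of premise 3 (O(record_amendment → ~issue_warning)) is O(issue_warning → ~record_amendment), and O(issue_warning) is already established, so O(~record_amendment).
So O(~record_amendment) holds, i.e. record_amendment is forbidden. None of the other listed options is forbidden under the premises.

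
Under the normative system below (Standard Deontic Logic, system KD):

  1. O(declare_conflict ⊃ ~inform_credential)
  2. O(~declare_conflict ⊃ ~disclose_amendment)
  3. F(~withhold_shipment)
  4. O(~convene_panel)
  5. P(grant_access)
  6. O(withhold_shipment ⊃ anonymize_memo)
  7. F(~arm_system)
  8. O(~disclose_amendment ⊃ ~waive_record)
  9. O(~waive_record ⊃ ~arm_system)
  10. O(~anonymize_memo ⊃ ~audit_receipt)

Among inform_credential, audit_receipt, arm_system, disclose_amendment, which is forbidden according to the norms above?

inform_credential

Premise 7 is F(~arm_system), i.e. O(arm_system).
Premise 9 is O(~waive_record ⊃ ~arm_system); contrapositively O(arm_system ⊃ waive_record). Since O(arm_system) holds, K gives O(waive_record).
The contrapositive of premise 8 (O(~disclose_amendment ⊃ ~waive_record)) is O(waive_record ⊃ disclose_amendment), and O(waive_record) is already established, so O(disclose_amendment).
Premise 2, O(~declare_conflict ⊃ ~disclose_amendment), contraposes to O(disclose_amendment ⊃ declare_conflict); with O(disclose_amendment) we get O(declare_conflict).
Premise 1 is O(declare_conflict ⊃ ~inform_credential); since O(declare_conflict), deontic closure gives O(~inform_credential).
So O(~inform_credential) holds, i.e. inform_credential is forbidden. None of the other listed options is forbidden under the premises.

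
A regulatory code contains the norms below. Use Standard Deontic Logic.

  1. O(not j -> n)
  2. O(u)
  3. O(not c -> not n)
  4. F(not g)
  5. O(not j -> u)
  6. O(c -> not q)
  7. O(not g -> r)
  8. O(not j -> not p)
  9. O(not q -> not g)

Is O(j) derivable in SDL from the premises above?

F(not g) at premise 4 means O(g).
The contrapositive of premise 9 (O(not q -> not g)) is O(g -> q), and O(g) is already established, so O(q).
The contrapositive of premise 6 (O(c -> not q)) is O(q -> not c), and O(q) is already established, so O(not c).
With premise 3, O(not c -> not n), the K-axiom yields O(not n).
Premise 1, O(not j -> n), contraposes to O(not n -> j); with O(not n) we get O(j).
Premises 2, 5, 7, 8 do not contribute to this derivation.
So O(j) follows.

Yes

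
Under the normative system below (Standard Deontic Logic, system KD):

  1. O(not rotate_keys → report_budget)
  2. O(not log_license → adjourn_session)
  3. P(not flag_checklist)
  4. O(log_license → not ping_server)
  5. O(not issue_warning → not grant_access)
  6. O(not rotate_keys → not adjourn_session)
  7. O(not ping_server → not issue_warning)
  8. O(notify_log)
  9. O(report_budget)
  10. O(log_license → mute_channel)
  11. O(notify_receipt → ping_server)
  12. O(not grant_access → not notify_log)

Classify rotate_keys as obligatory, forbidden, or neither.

Obligatory

Premise 8 gives O(notify_log).
Premise 12 is O(not grant_access → not notify_log); contrapositively O(notify_log → grant_access). Since O(notify_log) holds, K gives O(grant_access).
Premise 5, O(not issue_warning → not grant_access), contraposes to O(grant_access → issue_warning); with O(grant_access) we get O(issue_warning).
Premise 7 is O(not ping_server → not issue_warning); contrapositively O(issue_warning → ping_server). Since O(issue_warning) holds, K gives O(ping_server).
Premise 4, O(log_license → not ping_server), contraposes to O(ping_server → not log_license); with O(ping_server) we get O(not log_license).
With premise 2, O(not log_license → adjourn_session), the K-axiom yields O(adjourn_session).
Premise 6 is O(not rotate_keys → not adjourn_session); contrapositively O(adjourn_session → rotate_keys). Since O(adjourn_session) holds, K gives O(rotate_keys).
Premises 1, 3, 9, 10, 11 do not contribute to this derivation.
Hence rotate_keys is obligatory.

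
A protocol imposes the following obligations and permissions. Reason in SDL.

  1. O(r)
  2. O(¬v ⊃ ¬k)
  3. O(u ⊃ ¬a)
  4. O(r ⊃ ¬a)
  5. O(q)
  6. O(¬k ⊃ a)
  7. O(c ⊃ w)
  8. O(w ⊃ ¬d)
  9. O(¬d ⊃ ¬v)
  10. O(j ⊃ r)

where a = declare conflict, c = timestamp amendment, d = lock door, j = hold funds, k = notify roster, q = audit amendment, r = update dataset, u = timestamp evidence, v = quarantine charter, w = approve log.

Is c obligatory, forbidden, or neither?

Forbidden

Premise 1 gives O(r).
Premise 4 is O(r ⊃ ¬a); since O(r), deontic closure gives O(¬a).
Premise 6 is O(¬k ⊃ a); contrapositively O(¬a ⊃ k). Since O(¬a) holds, K gives O(k).
Premise 2, O(¬v ⊃ ¬k), contraposes to O(k ⊃ v); with O(k) we get O(v).
Premise 9 is O(¬d ⊃ ¬v); contrapositively O(v ⊃ d). Since O(v) holds, K gives O(d).
Premise 8 is O(w ⊃ ¬d); contrapositively O(d ⊃ ¬w). Since O(d) holds, K gives O(¬w).
Premise 7 is O(c ⊃ w); contrapositively O(¬w ⊃ ¬c). Since O(¬w) holds, K gives O(¬c).
Premises 3, 5, 10 do not contribute to this derivation.
Thus O(¬c), which is F(c): c is forbidden.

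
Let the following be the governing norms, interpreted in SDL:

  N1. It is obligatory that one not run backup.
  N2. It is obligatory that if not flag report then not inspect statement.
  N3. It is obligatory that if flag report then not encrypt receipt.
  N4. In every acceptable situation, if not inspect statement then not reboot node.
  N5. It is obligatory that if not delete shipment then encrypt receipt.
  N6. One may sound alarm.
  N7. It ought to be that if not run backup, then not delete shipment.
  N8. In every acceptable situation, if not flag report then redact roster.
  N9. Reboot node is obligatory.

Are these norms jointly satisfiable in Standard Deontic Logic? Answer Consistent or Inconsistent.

Inconsistent

Premise 9 gives O(reboot_node).
Premise 4 is O(¬inspect_statement → ¬reboot_node); contrapositively O(reboot_node → inspect_statement). Since O(reboot_node) holds, K gives O(inspect_statement).
Premise 2, O(¬flag_report → ¬inspect_statement), contraposes to O(inspect_statement → flag_report); with O(inspect_statement) we get O(flag_report).
Premise 3 is O(flag_report → ¬encrypt_receipt); since O(flag_report), deontic closure gives O(¬encrypt_receipt).
Premise 5, O(¬delete_shipment → encrypt_receipt), contraposes to O(¬encrypt_receipt → delete_shipment); with O(¬encrypt_receipt) we get O(delete_shipment).
The contrapositive of premise 7 (O(¬run_backup → ¬delete_shipment)) is O(delete_shipment → run_backup), and O(delete_shipment) is already established, so O(run_backup).
But premise 1 directly asserts O(¬run_backup).
We now have both O(run_backup) and O(¬run_backup) — run_backup is simultaneously obligatory and forbidden, violating the D-axiom.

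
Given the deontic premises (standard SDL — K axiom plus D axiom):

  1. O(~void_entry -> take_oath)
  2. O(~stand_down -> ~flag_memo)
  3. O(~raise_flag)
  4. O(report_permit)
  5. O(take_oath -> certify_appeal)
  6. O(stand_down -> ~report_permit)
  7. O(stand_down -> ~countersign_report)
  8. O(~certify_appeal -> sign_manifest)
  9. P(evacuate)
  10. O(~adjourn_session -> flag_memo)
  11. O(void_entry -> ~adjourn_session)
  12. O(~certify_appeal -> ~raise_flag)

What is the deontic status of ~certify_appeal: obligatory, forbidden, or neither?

Forbidden

Premise 4 gives O(report_permit).
Premise 6 is O(stand_down -> ~report_permit); contrapositively O(report_permit -> ~stand_down). Since O(report_permit) holds, K gives O(~stand_down).
From O(~stand_down) and premise 2, O(~stand_down -> ~flag_memo), we obtain O(~flag_memo).
Premise 10, O(~adjourn_session -> flag_memo), contraposes to O(~flag_memo -> adjourn_session); with O(~flag_memo) we get O(adjourn_session).
Premise 11 is O(void_entry -> ~adjourn_session); contrapositively O(adjourn_session -> ~void_entry). Since O(adjourn_session) holds, K gives O(~void_entry).
Applying K to premise 1 (O(~void_entry -> take_oath)) and O(~void_entry) yields O(take_oath).
With premise 5, O(take_oath -> certify_appeal), the K-axiom yields O(certify_appeal).
Premises 3, 7, 8, 9, 12 do not contribute to this derivation.
Thus O(certify_appeal), which is F(~certify_appeal): ~certify_appeal is forbidden.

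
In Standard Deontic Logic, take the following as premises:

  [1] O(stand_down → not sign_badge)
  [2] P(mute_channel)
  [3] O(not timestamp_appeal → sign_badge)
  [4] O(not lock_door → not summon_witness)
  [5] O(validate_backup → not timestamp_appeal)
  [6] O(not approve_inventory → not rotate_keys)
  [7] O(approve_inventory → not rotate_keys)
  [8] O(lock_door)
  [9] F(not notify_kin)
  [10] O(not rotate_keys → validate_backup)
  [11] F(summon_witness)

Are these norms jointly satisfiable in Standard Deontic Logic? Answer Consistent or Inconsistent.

Consistent

Premise 4 is O(not lock_door → not summon_witness); even if O(not summon_witness) held, inferring O(not lock_door) would be affirming the consequent — invalid.
So O(not lock_door) is not derivable, and the apparent clash with O(lock_door) does not arise.
A world satisfying every obligation exists (e.g. approve_inventory=false, lock_door=true, mute_channel=false, notify_kin=true, rotate_keys=false, sign_badge=true, stand_down=false, summon_witness=false, timestamp_appeal=false, validate_backup=true); no atom is both obligatory and forbidden, so the set is consistent.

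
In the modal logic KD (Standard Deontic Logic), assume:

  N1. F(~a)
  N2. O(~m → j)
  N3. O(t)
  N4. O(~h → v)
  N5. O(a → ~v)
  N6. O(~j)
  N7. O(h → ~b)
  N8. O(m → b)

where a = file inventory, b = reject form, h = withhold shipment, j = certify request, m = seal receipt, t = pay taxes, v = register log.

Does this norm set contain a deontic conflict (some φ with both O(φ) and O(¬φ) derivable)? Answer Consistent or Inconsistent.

Inconsistent

From premise 6 we have O(~j).
Premise 2 is O(~m → j); contrapositively O(~j → m). Since O(~j) holds, K gives O(m).
Premise 8 is O(m → b); since O(m), deontic closure gives O(b).
Premise 7, O(h → ~b), contraposes to O(b → ~h); with O(b) we get O(~h).
From O(~h) and premise 4, O(~h → v), we obtain O(v).
The contrapositive of premise 5 (O(a → ~v)) is O(v → ~a), and O(v) is already established, so O(~a).
But premise 1, F(~a), means O(a).
We now have both O(~a) and O(a) — a is simultaneously obligatory and forbidden, violating the D-axiom.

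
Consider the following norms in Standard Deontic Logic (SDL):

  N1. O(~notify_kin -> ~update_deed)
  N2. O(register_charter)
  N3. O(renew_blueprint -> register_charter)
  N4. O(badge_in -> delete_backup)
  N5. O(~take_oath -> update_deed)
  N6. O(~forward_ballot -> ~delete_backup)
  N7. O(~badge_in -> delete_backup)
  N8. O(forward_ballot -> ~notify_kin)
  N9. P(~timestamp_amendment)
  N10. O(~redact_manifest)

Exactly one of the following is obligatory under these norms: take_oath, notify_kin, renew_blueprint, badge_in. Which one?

Premises 7 and 4 are O(~badge_in -> delete_backup) and O(badge_in -> delete_backup); every ideal world satisfies ~badge_in or badge_in, so in either case delete_backup holds — hence O(delete_backup).
Premise 6, O(~forward_ballot -> ~delete_backup), contraposes to O(delete_backup -> forward_ballot); with O(delete_backup) we get O(forward_ballot).
From O(forward_ballot) and premise 8, O(forward_ballot -> ~notify_kin), we obtain O(~notify_kin).
With premise 1, O(~notify_kin -> ~update_deed), the K-axiom yields O(~update_deed).
Premise 5 is O(~take_oath -> update_deed); contrapositively O(~update_deed -> take_oath). Since O(~update_deed) holds, K gives O(take_oath).
So O(take_oath) holds — take_oath is obligatory. None of the other listed options is made obligatory by any chain of premises.

take_oath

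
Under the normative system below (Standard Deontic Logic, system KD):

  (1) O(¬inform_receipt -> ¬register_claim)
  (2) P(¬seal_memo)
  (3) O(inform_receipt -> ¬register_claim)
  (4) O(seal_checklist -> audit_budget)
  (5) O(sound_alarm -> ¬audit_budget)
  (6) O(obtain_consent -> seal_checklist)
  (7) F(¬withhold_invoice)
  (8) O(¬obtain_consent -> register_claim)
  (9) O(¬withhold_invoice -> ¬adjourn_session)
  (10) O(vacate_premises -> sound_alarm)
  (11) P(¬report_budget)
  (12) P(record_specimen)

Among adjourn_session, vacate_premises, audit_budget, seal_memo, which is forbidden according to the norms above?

vacate_premises

Premises 3 and 1 are O(inform_receipt -> ¬register_claim) and O(¬inform_receipt -> ¬register_claim); every ideal world satisfies inform_receipt or ¬inform_receipt, so in either case ¬register_claim holds — hence O(¬register_claim).
Premise 8 is O(¬obtain_consent -> register_claim); contrapositively O(¬register_claim -> obtain_consent). Since O(¬register_claim) holds, K gives O(obtain_consent).
From O(obtain_consent) and premise 6, O(obtain_consent -> seal_checklist), we obtain O(seal_checklist).
Applying K to premise 4 (O(seal_checklist -> audit_budget)) and O(seal_checklist) yields O(audit_budget).
The contrapositive of premise 5 (O(sound_alarm -> ¬audit_budget)) is O(audit_budget -> ¬sound_alarm), and O(audit_budget) is already established, so O(¬sound_alarm).
The contrapositive of premise 10 (O(vacate_premises -> sound_alarm)) is O(¬sound_alarm -> ¬vacate_premises), and O(¬sound_alarm) is already established, so O(¬vacate_premises).
So O(¬vacate_premises) holds, i.e. vacate_premises is forbidden. None of the other listed options is forbidden under the premises.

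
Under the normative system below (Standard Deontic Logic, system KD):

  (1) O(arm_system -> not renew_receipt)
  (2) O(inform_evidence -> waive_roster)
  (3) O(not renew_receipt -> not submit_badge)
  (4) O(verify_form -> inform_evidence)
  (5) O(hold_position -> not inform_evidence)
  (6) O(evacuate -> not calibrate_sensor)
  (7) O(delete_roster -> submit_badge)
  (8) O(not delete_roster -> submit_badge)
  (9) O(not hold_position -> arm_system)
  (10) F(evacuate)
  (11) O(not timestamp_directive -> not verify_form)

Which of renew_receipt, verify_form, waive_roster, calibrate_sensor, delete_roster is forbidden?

By case analysis on not delete_roster: premise 8 gives O(not delete_roster -> submit_badge) and premise 7 gives O(delete_roster -> submit_badge), so O(submit_badge) either way.
Premise 3, O(not renew_receipt -> not submit_badge), contraposes to O(submit_badge -> renew_receipt); with O(submit_badge) we get O(renew_receipt).
Premise 1, O(arm_system -> not renew_receipt), contraposes to O(renew_receipt -> not arm_system); with O(renew_receipt) we get O(not arm_system).
Premise 9 is O(not hold_position -> arm_system); contrapositively O(not arm_system -> hold_position). Since O(not arm_system) holds, K gives O(hold_position).
From O(hold_position) and premise 5, O(hold_position -> not inform_evidence), we obtain O(not inform_evidence).
Premise 4, O(verify_form -> inform_evidence), contraposes to O(not inform_evidence -> not verify_form); with O(not inform_evidence) we get O(not verify_form).
So O(not verify_form) holds, i.e. verify_form is forbidden. None of the other listed options is forbidden under the premises.

verify_form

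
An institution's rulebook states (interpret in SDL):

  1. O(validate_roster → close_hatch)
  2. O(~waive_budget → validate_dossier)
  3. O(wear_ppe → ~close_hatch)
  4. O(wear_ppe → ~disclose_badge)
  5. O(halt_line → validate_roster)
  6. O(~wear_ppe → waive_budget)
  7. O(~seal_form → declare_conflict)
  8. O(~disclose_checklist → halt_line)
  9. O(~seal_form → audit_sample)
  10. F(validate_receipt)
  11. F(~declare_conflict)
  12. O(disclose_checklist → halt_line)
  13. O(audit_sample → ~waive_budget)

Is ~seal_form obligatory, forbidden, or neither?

By case analysis on disclose_checklist: premise 12 gives O(disclose_checklist → halt_line) and premise 8 gives O(~disclose_checklist → halt_line), so O(halt_line) either way.
From O(halt_line) and premise 5, O(halt_line → validate_roster), we obtain O(validate_roster).
From O(validate_roster) and premise 1, O(validate_roster → close_hatch), we obtain O(close_hatch).
Premise 3, O(wear_ppe → ~close_hatch), contraposes to O(close_hatch → ~wear_ppe); with O(close_hatch) we get O(~wear_ppe).
Premise 6 is O(~wear_ppe → waive_budget); since O(~wear_ppe), deontic closure gives O(waive_budget).
The contrapositive of premise 13 (O(audit_sample → ~waive_budget)) is O(waive_budget → ~audit_sample), and O(waive_budget) is already established, so O(~audit_sample).
Premise 9, O(~seal_form → audit_sample), contraposes to O(~audit_sample → seal_form); with O(~audit_sample) we get O(seal_form).
Premises 2, 4, 7, 10, 11 do not contribute to this derivation.
Thus O(seal_form), which is F(~seal_form): ~seal_form is forbidden.

Forbidden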